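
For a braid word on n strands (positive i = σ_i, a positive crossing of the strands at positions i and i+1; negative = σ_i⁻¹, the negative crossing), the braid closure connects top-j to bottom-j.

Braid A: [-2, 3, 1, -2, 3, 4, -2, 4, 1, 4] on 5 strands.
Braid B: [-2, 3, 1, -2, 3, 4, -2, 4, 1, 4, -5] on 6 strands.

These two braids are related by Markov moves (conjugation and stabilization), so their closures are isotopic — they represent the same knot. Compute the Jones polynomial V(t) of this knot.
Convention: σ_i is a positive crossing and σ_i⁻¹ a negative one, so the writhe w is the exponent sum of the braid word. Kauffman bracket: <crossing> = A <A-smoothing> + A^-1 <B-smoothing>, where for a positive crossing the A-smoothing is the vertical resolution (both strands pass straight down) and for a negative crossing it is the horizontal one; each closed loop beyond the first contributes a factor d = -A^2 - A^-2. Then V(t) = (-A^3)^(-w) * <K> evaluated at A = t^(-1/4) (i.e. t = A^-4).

-t^8 + 3*t^7 - 5*t^6 + 8*t^5 - 10*t^4 + 10*t^3 - 10*t^2 + 8*t - 4 + 3*t^-1 - t^-2

Derivation:
Markov-equivalent braids have isotopic closures, hence identical knot invariants. Strip the Markov moves from each word to reach a common short braid β, then compute V(t) once on β.
Braid A: s2^-1 s3 s1 s2^-1 s3 s4 s2^-1 s4 s1 s4 on 5 strands has no conjugating prefix/suffix or stabilization to strip; take β = s2^-1 s3 s1 s2^-1 s3 s4 s2^-1 s4 s1 s4.
Braid B: s2^-1 s3 s1 s2^-1 s3 s4 s2^-1 s4 s1 s4 s5^-1 on 6 strands reduces by inverse Markov moves (closure unchanged at each step):
  Destabilize: the word has the form β·s5^-1 where s5^-1 occurs only as the final letter (β ∈ B_5); drop it and the last strand → 5 strands.
Reduced to β = s2^-1 s3 s1 s2^-1 s3 s4 s2^-1 s4 s1 s4 on 5 strands, 10 crossings.
Both give the same β = s2^-1 s3 s1 s2^-1 s3 s4 s2^-1 s4 s1 s4 on 5 strands, so one state sum suffices:
Braid: s2^-1 s3 s1 s2^-1 s3 s4 s2^-1 s4 s1 s4 on 5 strands, 10 crossings.
Writhe w = (#positive) - (#negative) = 7 - 3 = 4.
Enumerate smoothing states for the bracket polynomial. There are 2^10 = 1024 states.
Each crossing splits two ways (0=vertical, 1=horizontal). The state's weight is A^(#A-smoothings - #B-smoothings) * d^(loops - 1).
Tabulate the states by total A-exponent and number of loops L (A-exp: L × count):
  A^10: L=6 ×1
  A^8: L=5 ×10
  A^6: L=4 ×42, L=6 ×3
  A^4: L=3 ×95, L=5 ×24, L=7 ×1
  A^2: L=2 ×117, L=4 ×86, L=6 ×7
  A^0: L=1 ×63, L=3 ×157, L=5 ×32
  A^-2: L=2 ×120, L=4 ×87, L=6 ×3
  A^-4: L=3 ×99, L=5 ×21
  A^-6: L=4 ×43, L=6 ×2
  A^-8: L=5 ×10
  A^-10: L=6 ×1
Each group contributes A^e * Σ count * d^(L-1):
Powers of d = -A^2 - A^-2: d^2 = A^4 + 2 + A^-4; d^3 = -A^6 - 3*A^2 - 3*A^-2 - A^-6; d^4 = A^8 + 4*A^4 + 6 + 4*A^-4 + A^-8; d^5 = -A^10 - 5*A^6 - 10*A^2 - 10*A^-2 - 5*A^-6 - A^-10; d^6 = A^12 + 6*A^8 + 15*A^4 + 20 + 15*A^-4 + 6*A^-8 + A^-12.
  A^10 * (d^5) = -A^20 - 5*A^16 - 10*A^12 - 10*A^8 - 5*A^4 - 1
  A^8 * (10*d^4) = 10*A^16 + 40*A^12 + 60*A^8 + 40*A^4 + 10
  A^6 * (42*d^3 + 3*d^5) = -3*A^16 - 57*A^12 - 156*A^8 - 156*A^4 - 57 - 3*A^-4
  A^4 * (95*d^2 + 24*d^4 + d^6) = A^16 + 30*A^12 + 206*A^8 + 354*A^4 + 206 + 30*A^-4 + A^-8
  A^2 * (117*d + 86*d^3 + 7*d^5) = -7*A^12 - 121*A^8 - 445*A^4 - 445 - 121*A^-4 - 7*A^-8
  A^0 * (63 + 157*d^2 + 32*d^4) = 32*A^8 + 285*A^4 + 569 + 285*A^-4 + 32*A^-8
  A^-2 * (120*d + 87*d^3 + 3*d^5) = -3*A^8 - 102*A^4 - 411 - 411*A^-4 - 102*A^-8 - 3*A^-12
  A^-4 * (99*d^2 + 21*d^4) = 21*A^4 + 183 + 324*A^-4 + 183*A^-8 + 21*A^-12
  A^-6 * (43*d^3 + 2*d^5) = -2*A^4 - 53 - 149*A^-4 - 149*A^-8 - 53*A^-12 - 2*A^-16
  A^-8 * (10*d^4) = 10 + 40*A^-4 + 60*A^-8 + 40*A^-12 + 10*A^-16
  A^-10 * (d^5) = -1 - 5*A^-4 - 10*A^-8 - 10*A^-12 - 5*A^-16 - A^-20
Summing the groups: <K> = -A^20 + 3*A^16 - 4*A^12 + 8*A^8 - 10*A^4 + 10 - 10*A^-4 + 8*A^-8 - 5*A^-12 + 3*A^-16 - A^-20
Normalise by the writhe: (-A^3)^(-w) = (-A^3)^(-4) = A^-12, so f(A) = A^-12 * <K> = -A^8 + 3*A^4 - 4 + 8*A^-4 - 10*A^-8 + 10*A^-12 - 10*A^-16 + 8*A^-20 - 5*A^-24 + 3*A^-28 - A^-32.
Substitute A = t^(-1/4), i.e. A^e → t^(-e/4): V(t) = -t^8 + 3*t^7 - 5*t^6 + 8*t^5 - 10*t^4 + 10*t^3 - 10*t^2 + 8*t - 4 + 3*t^-1 - t^-2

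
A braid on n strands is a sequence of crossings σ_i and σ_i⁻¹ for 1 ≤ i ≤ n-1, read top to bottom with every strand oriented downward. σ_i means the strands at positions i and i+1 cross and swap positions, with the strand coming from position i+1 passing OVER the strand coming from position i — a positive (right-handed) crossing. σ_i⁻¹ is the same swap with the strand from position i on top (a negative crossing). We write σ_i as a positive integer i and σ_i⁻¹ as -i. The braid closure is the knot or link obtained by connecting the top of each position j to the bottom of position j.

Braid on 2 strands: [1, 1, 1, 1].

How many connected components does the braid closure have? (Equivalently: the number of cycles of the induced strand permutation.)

Track the strand permutation on 2 strands, starting from identity.
  step 1: s1 swaps positions 1,2 -> [2 1]
  step 2: s1 swaps positions 1,2 -> [1 2]
  step 3: s1 swaps positions 1,2 -> [2 1]
  step 4: s1 swaps positions 1,2 -> [1 2]
Final permutation (position -> original strand): [1 2]
Closure components = cycle count of this permutation = 2.

Answer: 2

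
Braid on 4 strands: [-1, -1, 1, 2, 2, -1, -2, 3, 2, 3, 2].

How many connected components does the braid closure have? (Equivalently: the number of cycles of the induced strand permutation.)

3

Derivation:
Track the strand permutation on 4 strands, starting from identity.
  step 1: s1^-1 swaps positions 1,2 -> [2 1 3 4]
  step 2: s1^-1 swaps positions 1,2 -> [1 2 3 4]
  step 3: s1 swaps positions 1,2 -> [2 1 3 4]
  step 4: s2 swaps positions 2,3 -> [2 3 1 4]
  step 5: s2 swaps positions 2,3 -> [2 1 3 4]
  step 6: s1^-1 swaps positions 1,2 -> [1 2 3 4]
  step 7: s2^-1 swaps positions 2,3 -> [1 3 2 4]
  step 8: s3 swaps positions 3,4 -> [1 3 4 2]
  step 9: s2 swaps positions 2,3 -> [1 4 3 2]
  step 10: s3 swaps positions 3,4 -> [1 4 2 3]
  step 11: s2 swaps positions 2,3 -> [1 2 4 3]
Final permutation (position -> original strand): [1 2 4 3]
Closure components = cycle count of this permutation = 3.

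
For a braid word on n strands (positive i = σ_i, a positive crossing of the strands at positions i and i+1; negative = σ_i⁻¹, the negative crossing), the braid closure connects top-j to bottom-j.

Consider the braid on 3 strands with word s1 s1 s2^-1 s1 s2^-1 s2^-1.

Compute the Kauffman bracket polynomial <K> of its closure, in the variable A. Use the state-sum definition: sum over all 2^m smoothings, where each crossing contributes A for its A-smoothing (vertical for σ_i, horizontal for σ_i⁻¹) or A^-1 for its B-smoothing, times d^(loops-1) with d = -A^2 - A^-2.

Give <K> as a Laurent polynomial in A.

-A^12 + 2*A^8 - 2*A^4 + 3 - 2*A^-4 + 2*A^-8 - A^-12

Derivation:
Braid: s1 s1 s2^-1 s1 s2^-1 s2^-1 on 3 strands, 6 crossings.
Writhe w = (#positive) - (#negative) = 3 - 3 = 0.
Enumerate smoothing states for the bracket polynomial. There are 2^6 = 64 states.
Smooth each crossing (0=||, 1=⌣⌢); contribution A^(Σ sign_k(1-2s_k)) * d^(L-1).
Tabulate the states by total A-exponent and number of loops L (A-exp: L × count):
  A^6: L=4 ×1
  A^4: L=3 ×6
  A^2: L=2 ×14, L=4 ×1
  A^0: L=1 ×13, L=3 ×7
  A^-2: L=2 ×14, L=4 ×1
  A^-4: L=3 ×6
  A^-6: L=4 ×1
Each group contributes A^e * Σ count * d^(L-1):
Powers of d = -A^2 - A^-2: d^2 = A^4 + 2 + A^-4; d^3 = -A^6 - 3*A^2 - 3*A^-2 - A^-6.
  A^6 * (d^3) = -A^12 - 3*A^8 - 3*A^4 - 1
  A^4 * (6*d^2) = 6*A^8 + 12*A^4 + 6
  A^2 * (14*d + d^3) = -A^8 - 17*A^4 - 17 - A^-4
  A^0 * (13 + 7*d^2) = 7*A^4 + 27 + 7*A^-4
  A^-2 * (14*d + d^3) = -A^4 - 17 - 17*A^-4 - A^-8
  A^-4 * (6*d^2) = 6 + 12*A^-4 + 6*A^-8
  A^-6 * (d^3) = -1 - 3*A^-4 - 3*A^-8 - A^-12
Summing the groups: <K> = -A^12 + 2*A^8 - 2*A^4 + 3 - 2*A^-4 + 2*A^-8 - A^-12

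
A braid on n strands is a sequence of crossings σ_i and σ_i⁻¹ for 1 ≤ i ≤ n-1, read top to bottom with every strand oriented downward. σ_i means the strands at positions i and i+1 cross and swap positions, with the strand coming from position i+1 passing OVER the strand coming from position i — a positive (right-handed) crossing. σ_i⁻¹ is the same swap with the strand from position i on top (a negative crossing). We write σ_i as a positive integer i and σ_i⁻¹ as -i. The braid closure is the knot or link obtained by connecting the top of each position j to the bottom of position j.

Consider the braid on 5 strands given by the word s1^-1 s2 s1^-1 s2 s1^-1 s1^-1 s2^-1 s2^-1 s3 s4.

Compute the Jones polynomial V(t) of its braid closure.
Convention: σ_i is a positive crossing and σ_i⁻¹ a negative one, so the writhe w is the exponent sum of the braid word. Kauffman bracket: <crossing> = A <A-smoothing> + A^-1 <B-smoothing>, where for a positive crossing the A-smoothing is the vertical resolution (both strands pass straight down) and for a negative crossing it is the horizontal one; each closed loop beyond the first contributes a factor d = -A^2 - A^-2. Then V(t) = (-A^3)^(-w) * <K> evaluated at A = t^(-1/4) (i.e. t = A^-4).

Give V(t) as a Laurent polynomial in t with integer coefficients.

2*t^-1 - 2*t^-2 + 3*t^-3 - 3*t^-4 + 2*t^-5 - 2*t^-6 + t^-7

Derivation:
The presented braid s1^-1 s2 s1^-1 s2 s1^-1 s1^-1 s2^-1 s2^-1 s3 s4 on 5 strands reduces by inverse Markov moves (closure unchanged at each step):
  Destabilize: the word has the form β·s4 where s4 occurs only as the final letter (β ∈ B_4); drop it and the last strand → 4 strands.
  Destabilize: the word has the form β·s3 where s3 occurs only as the final letter (β ∈ B_3); drop it and the last strand → 3 strands.
Reduced to β = s1^-1 s2 s1^-1 s2 s1^-1 s1^-1 s2^-1 s2^-1 on 3 strands, 8 crossings.
Compute on β:
Braid: s1^-1 s2 s1^-1 s2 s1^-1 s1^-1 s2^-1 s2^-1 on 3 strands, 8 crossings.
Writhe w = (#positive) - (#negative) = 2 - 6 = -4.
State-sum expansion of <K>. There are 2^8 = 256 states.
Smooth each crossing (0=||, 1=⌣⌢); contribution A^(Σ sign_k(1-2s_k)) * d^(L-1).
Tabulate the states by total A-exponent and number of loops L (A-exp: L × count):
  A^8: L=5 ×1
  A^6: L=4 ×8
  A^4: L=3 ×26, L=5 ×2
  A^2: L=2 ×41, L=4 ×15
  A^0: L=1 ×26, L=3 ×43, L=5 ×1
  A^-2: L=2 ×47, L=4 ×9
  A^-4: L=1 ×11, L=3 ×16, L=5 ×1
  A^-6: L=2 ×6, L=4 ×2
  A^-8: L=3 ×1
Each group contributes A^e * Σ count * d^(L-1):
Powers of d = -A^2 - A^-2: d^2 = A^4 + 2 + A^-4; d^3 = -A^6 - 3*A^2 - 3*A^-2 - A^-6; d^4 = A^8 + 4*A^4 + 6 + 4*A^-4 + A^-8.
  A^8 * (d^4) = A^16 + 4*A^12 + 6*A^8 + 4*A^4 + 1
  A^6 * (8*d^3) = -8*A^12 - 24*A^8 - 24*A^4 - 8
  A^4 * (26*d^2 + 2*d^4) = 2*A^12 + 34*A^8 + 64*A^4 + 34 + 2*A^-4
  A^2 * (41*d + 15*d^3) = -15*A^8 - 86*A^4 - 86 - 15*A^-4
  A^0 * (26 + 43*d^2 + d^4) = A^8 + 47*A^4 + 118 + 47*A^-4 + A^-8
  A^-2 * (47*d + 9*d^3) = -9*A^4 - 74 - 74*A^-4 - 9*A^-8
  A^-4 * (11 + 16*d^2 + d^4) = A^4 + 20 + 49*A^-4 + 20*A^-8 + A^-12
  A^-6 * (6*d + 2*d^3) = -2 - 12*A^-4 - 12*A^-8 - 2*A^-12
  A^-8 * (d^2) = A^-4 + 2*A^-8 + A^-12
Summing the groups: <K> = A^16 - 2*A^12 + 2*A^8 - 3*A^4 + 3 - 2*A^-4 + 2*A^-8
Normalise by the writhe: (-A^3)^(-w) = (-A^3)^(4) = A^12, so f(A) = A^12 * <K> = A^28 - 2*A^24 + 2*A^20 - 3*A^16 + 3*A^12 - 2*A^8 + 2*A^4.
Substitute A = t^(-1/4), i.e. A^e → t^(-e/4): V(t) = 2*t^-1 - 2*t^-2 + 3*t^-3 - 3*t^-4 + 2*t^-5 - 2*t^-6 + t^-7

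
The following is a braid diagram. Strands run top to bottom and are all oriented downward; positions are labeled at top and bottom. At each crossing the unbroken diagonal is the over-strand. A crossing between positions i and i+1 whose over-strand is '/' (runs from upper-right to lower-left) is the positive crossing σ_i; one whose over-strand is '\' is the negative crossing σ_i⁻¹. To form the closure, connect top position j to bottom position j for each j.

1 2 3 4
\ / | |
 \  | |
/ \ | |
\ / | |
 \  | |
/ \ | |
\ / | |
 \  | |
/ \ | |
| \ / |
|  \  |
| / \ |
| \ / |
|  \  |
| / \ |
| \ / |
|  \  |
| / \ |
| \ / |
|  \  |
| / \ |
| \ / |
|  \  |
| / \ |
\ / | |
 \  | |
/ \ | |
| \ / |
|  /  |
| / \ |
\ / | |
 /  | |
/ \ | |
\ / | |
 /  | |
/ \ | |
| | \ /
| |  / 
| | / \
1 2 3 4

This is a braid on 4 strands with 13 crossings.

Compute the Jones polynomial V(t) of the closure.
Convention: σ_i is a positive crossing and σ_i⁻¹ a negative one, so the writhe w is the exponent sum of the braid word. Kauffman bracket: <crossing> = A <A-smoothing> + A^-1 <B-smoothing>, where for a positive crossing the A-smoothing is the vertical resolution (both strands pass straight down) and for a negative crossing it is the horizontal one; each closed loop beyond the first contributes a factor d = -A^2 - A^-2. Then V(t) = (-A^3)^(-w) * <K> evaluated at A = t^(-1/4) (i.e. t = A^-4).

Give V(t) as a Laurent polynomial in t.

t^-2 - t^-3 + 2*t^-4 - 2*t^-5 + 3*t^-6 - 2*t^-7 + t^-8 - t^-9

Derivation:
Reading the diagram top to bottom ('/'-over between positions i,i+1 = s_i, '\'-over = s_i^-1): braid word = s1^-1 s1^-1 s1^-1 s2^-1 s2^-1 s2^-1 s2^-1 s2^-1 s1^-1 s2 s1 s1 s3.
The presented braid s1^-1 s1^-1 s1^-1 s2^-1 s2^-1 s2^-1 s2^-1 s2^-1 s1^-1 s2 s1 s1 s3 on 4 strands reduces by inverse Markov moves (closure unchanged at each step):
  Destabilize: the word has the form β·s3 where s3 occurs only as the final letter (β ∈ B_3); drop it and the last strand → 3 strands.
  Deconjugate: the word is γ·β·γ⁻¹ with γ = s1^-1 s1^-1 (prefix) and γ⁻¹ = s1 s1 (suffix); strip both.
Reduced to β = s1^-1 s2^-1 s2^-1 s2^-1 s2^-1 s2^-1 s1^-1 s2 on 3 strands, 8 crossings.
Compute on β:
Braid: s1^-1 s2^-1 s2^-1 s2^-1 s2^-1 s2^-1 s1^-1 s2 on 3 strands, 8 crossings.
Writhe w = (#positive) - (#negative) = 1 - 7 = -6.
State-sum expansion of <K>. There are 2^8 = 256 states.
Each crossing splits two ways (0=vertical, 1=horizontal). The state's weight is A^(#A-smoothings - #B-smoothings) * d^(loops - 1).
Tabulate the states by total A-exponent and number of loops L (A-exp: L × count):
  A^8: L=6 ×1
  A^6: L=5 ×8
  A^4: L=4 ×25, L=6 ×3
  A^2: L=3 ×40, L=5 ×15, L=7 ×1
  A^0: L=2 ×35, L=4 ×30, L=6 ×5
  A^-2: L=1 ×15, L=3 ×31, L=5 ×10
  A^-4: L=2 ×18, L=4 ×10
  A^-6: L=1 ×2, L=3 ×6
  A^-8: L=2 ×1
Each group contributes A^e * Σ count * d^(L-1):
Powers of d = -A^2 - A^-2: d^2 = A^4 + 2 + A^-4; d^3 = -A^6 - 3*A^2 - 3*A^-2 - A^-6; d^4 = A^8 + 4*A^4 + 6 + 4*A^-4 + A^-8; d^5 = -A^10 - 5*A^6 - 10*A^2 - 10*A^-2 - 5*A^-6 - A^-10; d^6 = A^12 + 6*A^8 + 15*A^4 + 20 + 15*A^-4 + 6*A^-8 + A^-12.
  A^8 * (d^5) = -A^18 - 5*A^14 - 10*A^10 - 10*A^6 - 5*A^2 - A^-2
  A^6 * (8*d^4) = 8*A^14 + 32*A^10 + 48*A^6 + 32*A^2 + 8*A^-2
  A^4 * (25*d^3 + 3*d^5) = -3*A^14 - 40*A^10 - 105*A^6 - 105*A^2 - 40*A^-2 - 3*A^-6
  A^2 * (40*d^2 + 15*d^4 + d^6) = A^14 + 21*A^10 + 115*A^6 + 190*A^2 + 115*A^-2 + 21*A^-6 + A^-10
  A^0 * (35*d + 30*d^3 + 5*d^5) = -5*A^10 - 55*A^6 - 175*A^2 - 175*A^-2 - 55*A^-6 - 5*A^-10
  A^-2 * (15 + 31*d^2 + 10*d^4) = 10*A^6 + 71*A^2 + 137*A^-2 + 71*A^-6 + 10*A^-10
  A^-4 * (18*d + 10*d^3) = -10*A^2 - 48*A^-2 - 48*A^-6 - 10*A^-10
  A^-6 * (2 + 6*d^2) = 6*A^-2 + 14*A^-6 + 6*A^-10
  A^-8 * (d) = -A^-6 - A^-10
Summing the groups: <K> = -A^18 + A^14 - 2*A^10 + 3*A^6 - 2*A^2 + 2*A^-2 - A^-6 + A^-10
Normalise by the writhe: (-A^3)^(-w) = (-A^3)^(6) = A^18, so f(A) = A^18 * <K> = -A^36 + A^32 - 2*A^28 + 3*A^24 - 2*A^20 + 2*A^16 - A^12 + A^8.
Substitute A = t^(-1/4), i.e. A^e → t^(-e/4): V(t) = t^-2 - t^-3 + 2*t^-4 - 2*t^-5 + 3*t^-6 - 2*t^-7 + t^-8 - t^-9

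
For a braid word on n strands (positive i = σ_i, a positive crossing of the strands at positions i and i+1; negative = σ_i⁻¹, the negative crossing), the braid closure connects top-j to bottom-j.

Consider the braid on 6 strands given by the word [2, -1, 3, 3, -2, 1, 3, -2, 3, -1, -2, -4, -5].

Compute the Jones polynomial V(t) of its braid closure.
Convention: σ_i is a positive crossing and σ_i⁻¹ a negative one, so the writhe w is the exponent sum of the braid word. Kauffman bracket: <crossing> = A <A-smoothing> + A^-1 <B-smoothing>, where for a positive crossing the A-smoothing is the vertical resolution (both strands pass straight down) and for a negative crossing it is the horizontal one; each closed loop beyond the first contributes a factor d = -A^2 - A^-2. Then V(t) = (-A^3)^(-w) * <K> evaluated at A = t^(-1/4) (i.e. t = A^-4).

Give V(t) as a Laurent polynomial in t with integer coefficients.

t^5 - 2*t^4 + 3*t^3 - 3*t^2 + 3*t - 3 + 2*t^-1 - t^-2 + t^-3

Derivation:
The presented braid s2 s1^-1 s3 s3 s2^-1 s1 s3 s2^-1 s3 s1^-1 s2^-1 s4^-1 s5^-1 on 6 strands reduces by inverse Markov moves (closure unchanged at each step):
  Destabilize: the word has the form β·s5^-1 where s5^-1 occurs only as the final letter (β ∈ B_5); drop it and the last strand → 5 strands.
  Destabilize: the word has the form β·s4^-1 where s4^-1 occurs only as the final letter (β ∈ B_4); drop it and the last strand → 4 strands.
  Deconjugate: the word is γ·β·γ⁻¹ with γ = s2 (prefix) and γ⁻¹ = s2^-1 (suffix); strip both.
Reduced to β = s1^-1 s3 s3 s2^-1 s1 s3 s2^-1 s3 s1^-1 on 4 strands, 9 crossings.
Compute on β:
Braid: s1^-1 s3 s3 s2^-1 s1 s3 s2^-1 s3 s1^-1 on 4 strands, 9 crossings.
Writhe w = (#positive) - (#negative) = 5 - 4 = 1.
Enumerate smoothing states for the bracket polynomial. There are 2^9 = 512 states.
Each crossing splits two ways (0=vertical, 1=horizontal). The state's weight is A^(#A-smoothings - #B-smoothings) * d^(loops - 1).
Tabulate the states by total A-exponent and number of loops L (A-exp: L × count):
  A^9: L=4 ×1
  A^7: L=3 ×9
  A^5: L=2 ×29, L=4 ×7
  A^3: L=1 ×30, L=3 ×52, L=5 ×2
  A^1: L=2 ×83, L=4 ×43
  A^-1: L=1 ×11, L=3 ×93, L=5 ×22
  A^-3: L=2 ×19, L=4 ×58, L=6 ×7
  A^-5: L=3 ×15, L=5 ×20, L=7 ×1
  A^-7: L=4 ×6, L=6 ×3
  A^-9: L=5 ×1
Each group contributes A^e * Σ count * d^(L-1):
Powers of d = -A^2 - A^-2: d^2 = A^4 + 2 + A^-4; d^3 = -A^6 - 3*A^2 - 3*A^-2 - A^-6; d^4 = A^8 + 4*A^4 + 6 + 4*A^-4 + A^-8; d^5 = -A^10 - 5*A^6 - 10*A^2 - 10*A^-2 - 5*A^-6 - A^-10; d^6 = A^12 + 6*A^8 + 15*A^4 + 20 + 15*A^-4 + 6*A^-8 + A^-12.
  A^9 * (d^3) = -A^15 - 3*A^11 - 3*A^7 - A^3
  A^7 * (9*d^2) = 9*A^11 + 18*A^7 + 9*A^3
  A^5 * (29*d + 7*d^3) = -7*A^11 - 50*A^7 - 50*A^3 - 7*A^-1
  A^3 * (30 + 52*d^2 + 2*d^4) = 2*A^11 + 60*A^7 + 146*A^3 + 60*A^-1 + 2*A^-5
  A^1 * (83*d + 43*d^3) = -43*A^7 - 212*A^3 - 212*A^-1 - 43*A^-5
  A^-1 * (11 + 93*d^2 + 22*d^4) = 22*A^7 + 181*A^3 + 329*A^-1 + 181*A^-5 + 22*A^-9
  A^-3 * (19*d + 58*d^3 + 7*d^5) = -7*A^7 - 93*A^3 - 263*A^-1 - 263*A^-5 - 93*A^-9 - 7*A^-13
  A^-5 * (15*d^2 + 20*d^4 + d^6) = A^7 + 26*A^3 + 110*A^-1 + 170*A^-5 + 110*A^-9 + 26*A^-13 + A^-17
  A^-7 * (6*d^3 + 3*d^5) = -3*A^3 - 21*A^-1 - 48*A^-5 - 48*A^-9 - 21*A^-13 - 3*A^-17
  A^-9 * (d^4) = A^-1 + 4*A^-5 + 6*A^-9 + 4*A^-13 + A^-17
Summing the groups: <K> = -A^15 + A^11 - 2*A^7 + 3*A^3 - 3*A^-1 + 3*A^-5 - 3*A^-9 + 2*A^-13 - A^-17
Normalise by the writhe: (-A^3)^(-w) = (-A^3)^(-1) = -A^-3, so f(A) = -A^-3 * <K> = A^12 - A^8 + 2*A^4 - 3 + 3*A^-4 - 3*A^-8 + 3*A^-12 - 2*A^-16 + A^-20.
Substitute A = t^(-1/4), i.e. A^e → t^(-e/4): V(t) = t^5 - 2*t^4 + 3*t^3 - 3*t^2 + 3*t - 3 + 2*t^-1 - t^-2 + t^-3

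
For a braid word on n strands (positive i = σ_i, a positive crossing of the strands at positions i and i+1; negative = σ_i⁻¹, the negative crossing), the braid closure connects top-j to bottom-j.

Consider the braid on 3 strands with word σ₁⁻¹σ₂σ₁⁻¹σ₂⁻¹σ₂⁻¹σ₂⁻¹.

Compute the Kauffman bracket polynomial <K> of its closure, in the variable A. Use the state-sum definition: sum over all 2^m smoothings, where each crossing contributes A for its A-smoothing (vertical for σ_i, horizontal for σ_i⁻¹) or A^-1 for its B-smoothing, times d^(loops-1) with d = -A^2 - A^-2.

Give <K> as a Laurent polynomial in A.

Braid: s1^-1 s2 s1^-1 s2^-1 s2^-1 s2^-1 on 3 strands, 6 crossings.
Writhe w = (#positive) - (#negative) = 1 - 5 = -4.
Computing the Kauffman bracket via state sum. There are 2^6 = 64 states.
Smooth each crossing (0=||, 1=⌣⌢); contribution A^(Σ sign_k(1-2s_k)) * d^(L-1).
Tabulate the states by total A-exponent and number of loops L (A-exp: L × count):
  A^6: L=4 ×1
  A^4: L=3 ×6
  A^2: L=2 ×12, L=4 ×3
  A^0: L=1 ×9, L=3 ×10, L=5 ×1
  A^-2: L=2 ×12, L=4 ×3
  A^-4: L=1 ×2, L=3 ×4
  A^-6: L=2 ×1
Each group contributes A^e * Σ count * d^(L-1):
Powers of d = -A^2 - A^-2: d^2 = A^4 + 2 + A^-4; d^3 = -A^6 - 3*A^2 - 3*A^-2 - A^-6; d^4 = A^8 + 4*A^4 + 6 + 4*A^-4 + A^-8.
  A^6 * (d^3) = -A^12 - 3*A^8 - 3*A^4 - 1
  A^4 * (6*d^2) = 6*A^8 + 12*A^4 + 6
  A^2 * (12*d + 3*d^3) = -3*A^8 - 21*A^4 - 21 - 3*A^-4
  A^0 * (9 + 10*d^2 + d^4) = A^8 + 14*A^4 + 35 + 14*A^-4 + A^-8
  A^-2 * (12*d + 3*d^3) = -3*A^4 - 21 - 21*A^-4 - 3*A^-8
  A^-4 * (2 + 4*d^2) = 4 + 10*A^-4 + 4*A^-8
  A^-6 * (d) = -A^-4 - A^-8
Summing the groups: <K> = -A^12 + A^8 - A^4 + 2 - A^-4 + A^-8

Answer: -A^12 + A^8 - A^4 + 2 - A^-4 + A^-8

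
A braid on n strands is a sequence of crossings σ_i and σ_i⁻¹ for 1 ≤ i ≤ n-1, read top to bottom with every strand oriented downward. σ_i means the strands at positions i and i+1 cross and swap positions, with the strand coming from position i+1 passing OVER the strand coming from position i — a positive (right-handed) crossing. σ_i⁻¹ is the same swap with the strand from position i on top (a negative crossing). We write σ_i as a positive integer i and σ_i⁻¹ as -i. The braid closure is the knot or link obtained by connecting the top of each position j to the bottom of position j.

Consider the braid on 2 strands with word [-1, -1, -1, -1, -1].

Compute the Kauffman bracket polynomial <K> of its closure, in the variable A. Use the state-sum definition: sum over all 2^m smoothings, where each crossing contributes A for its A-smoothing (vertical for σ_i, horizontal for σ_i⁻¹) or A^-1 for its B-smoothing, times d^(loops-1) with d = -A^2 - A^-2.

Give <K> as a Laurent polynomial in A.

A^13 - A^9 + A^5 - A - A^-7

Derivation:
Braid: s1^-1 s1^-1 s1^-1 s1^-1 s1^-1 on 2 strands, 5 crossings.
Writhe w = (#positive) - (#negative) = 0 - 5 = -5.
State-sum expansion of <K>. There are 2^5 = 32 states.
Each crossing splits two ways (0=vertical, 1=horizontal). The state's weight is A^(#A-smoothings - #B-smoothings) * d^(loops - 1).
  state 00000: A-exp=-5, loops=2, term = A^-5 * d^1
  state 00001: A-exp=-3, loops=1, term = A^-3 * d^0
  state 00010: A-exp=-3, loops=1, term = A^-3 * d^0
  state 00011: A-exp=-1, loops=2, term = A^-1 * d^1
  state 00100: A-exp=-3, loops=1, term = A^-3 * d^0
  state 00101: A-exp=-1, loops=2, term = A^-1 * d^1
  state 00110: A-exp=-1, loops=2, term = A^-1 * d^1
  state 00111: A-exp=+1, loops=3, term = A^1 * d^2
  state 01000: A-exp=-3, loops=1, term = A^-3 * d^0
  state 01001: A-exp=-1, loops=2, term = A^-1 * d^1
  state 01010: A-exp=-1, loops=2, term = A^-1 * d^1
  state 01011: A-exp=+1, loops=3, term = A^1 * d^2
  state 01100: A-exp=-1, loops=2, term = A^-1 * d^1
  state 01101: A-exp=+1, loops=3, term = A^1 * d^2
  state 01110: A-exp=+1, loops=3, term = A^1 * d^2
  state 01111: A-exp=+3, loops=4, term = A^3 * d^3
  state 10000: A-exp=-3, loops=1, term = A^-3 * d^0
  state 10001: A-exp=-1, loops=2, term = A^-1 * d^1
  state 10010: A-exp=-1, loops=2, term = A^-1 * d^1
  state 10011: A-exp=+1, loops=3, term = A^1 * d^2
  state 10100: A-exp=-1, loops=2, term = A^-1 * d^1
  state 10101: A-exp=+1, loops=3, term = A^1 * d^2
  state 10110: A-exp=+1, loops=3, term = A^1 * d^2
  state 10111: A-exp=+3, loops=4, term = A^3 * d^3
  state 11000: A-exp=-1, loops=2, term = A^-1 * d^1
  state 11001: A-exp=+1, loops=3, term = A^1 * d^2
  state 11010: A-exp=+1, loops=3, term = A^1 * d^2
  state 11011: A-exp=+3, loops=4, term = A^3 * d^3
  state 11100: A-exp=+1, loops=3, term = A^1 * d^2
  state 11101: A-exp=+3, loops=4, term = A^3 * d^3
  state 11110: A-exp=+3, loops=4, term = A^3 * d^3
  state 11111: A-exp=+5, loops=5, term = A^5 * d^4
Collect the terms by A-exponent (count of states per loop number):
Powers of d = -A^2 - A^-2: d^2 = A^4 + 2 + A^-4; d^3 = -A^6 - 3*A^2 - 3*A^-2 - A^-6; d^4 = A^8 + 4*A^4 + 6 + 4*A^-4 + A^-8.
  A^5 * (d^4) = A^13 + 4*A^9 + 6*A^5 + 4*A + A^-3
  A^3 * (5*d^3) = -5*A^9 - 15*A^5 - 15*A - 5*A^-3
  A^1 * (10*d^2) = 10*A^5 + 20*A + 10*A^-3
  A^-1 * (10*d) = -10*A - 10*A^-3
  A^-3 * (5) = 5*A^-3
  A^-5 * (d) = -A^-3 - A^-7
Summing the groups: <K> = A^13 - A^9 + A^5 - A - A^-7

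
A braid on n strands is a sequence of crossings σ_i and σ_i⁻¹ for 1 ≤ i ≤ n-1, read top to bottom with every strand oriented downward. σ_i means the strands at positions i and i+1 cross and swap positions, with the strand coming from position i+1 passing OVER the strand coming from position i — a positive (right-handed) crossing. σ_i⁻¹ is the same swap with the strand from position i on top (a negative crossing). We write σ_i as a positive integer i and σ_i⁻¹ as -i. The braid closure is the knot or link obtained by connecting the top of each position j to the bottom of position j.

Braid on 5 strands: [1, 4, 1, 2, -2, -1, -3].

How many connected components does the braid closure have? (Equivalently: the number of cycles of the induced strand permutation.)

2

Derivation:
Track the strand permutation on 5 strands, starting from identity.
  step 1: s1 swaps positions 1,2 -> [2 1 3 4 5]
  step 2: s4 swaps positions 4,5 -> [2 1 3 5 4]
  step 3: s1 swaps positions 1,2 -> [1 2 3 5 4]
  step 4: s2 swaps positions 2,3 -> [1 3 2 5 4]
  step 5: s2^-1 swaps positions 2,3 -> [1 2 3 5 4]
  step 6: s1^-1 swaps positions 1,2 -> [2 1 3 5 4]
  step 7: s3^-1 swaps positions 3,4 -> [2 1 5 3 4]
Final permutation (position -> original strand): [2 1 5 3 4]
Closure components = cycle count of this permutation = 2.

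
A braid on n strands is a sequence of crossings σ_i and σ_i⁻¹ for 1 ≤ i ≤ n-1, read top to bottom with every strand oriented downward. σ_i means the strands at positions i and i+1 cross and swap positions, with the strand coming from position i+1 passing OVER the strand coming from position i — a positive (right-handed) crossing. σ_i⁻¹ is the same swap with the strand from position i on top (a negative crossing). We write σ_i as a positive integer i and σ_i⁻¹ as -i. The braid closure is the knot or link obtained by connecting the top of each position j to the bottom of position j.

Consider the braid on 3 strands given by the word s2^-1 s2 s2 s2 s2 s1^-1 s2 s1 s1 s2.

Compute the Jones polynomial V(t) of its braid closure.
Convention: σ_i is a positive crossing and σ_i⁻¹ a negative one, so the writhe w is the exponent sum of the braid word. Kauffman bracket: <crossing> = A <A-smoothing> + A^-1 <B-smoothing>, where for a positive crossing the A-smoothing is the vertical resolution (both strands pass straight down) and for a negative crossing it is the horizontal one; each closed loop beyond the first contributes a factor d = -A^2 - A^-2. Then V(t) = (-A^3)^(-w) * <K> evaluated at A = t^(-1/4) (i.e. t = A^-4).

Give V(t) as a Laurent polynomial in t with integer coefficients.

The presented braid s2^-1 s2 s2 s2 s2 s1^-1 s2 s1 s1 s2 on 3 strands reduces by inverse Markov moves (closure unchanged at each step):
  Deconjugate: the word is γ·β·γ⁻¹ with γ = s2^-1 (prefix) and γ⁻¹ = s2 (suffix); strip both.
Reduced to β = s2 s2 s2 s2 s1^-1 s2 s1 s1 on 3 strands, 8 crossings.
Compute on β:
Braid: s2 s2 s2 s2 s1^-1 s2 s1 s1 on 3 strands, 8 crossings.
Writhe w = (#positive) - (#negative) = 7 - 1 = 6.
Computing the Kauffman bracket via state sum. There are 2^8 = 256 states.
For each crossing: s=0 is the vertical smoothing, s=1 horizontal. Crossing k contributes A^(sign_k * (1 - 2*s_k)); loop factor d = -A^2 - A^-2.
Tabulate the states by total A-exponent and number of loops L (A-exp: L × count):
  A^8: L=2 ×1
  A^6: L=1 ×5, L=3 ×3
  A^4: L=2 ×27, L=4 ×1
  A^2: L=1 ×18, L=3 ×38
  A^0: L=2 ×41, L=4 ×29
  A^-2: L=3 ×44, L=5 ×12
  A^-4: L=4 ×26, L=6 ×2
  A^-6: L=5 ×8
  A^-8: L=6 ×1
Each group contributes A^e * Σ count * d^(L-1):
Powers of d = -A^2 - A^-2: d^2 = A^4 + 2 + A^-4; d^3 = -A^6 - 3*A^2 - 3*A^-2 - A^-6; d^4 = A^8 + 4*A^4 + 6 + 4*A^-4 + A^-8; d^5 = -A^10 - 5*A^6 - 10*A^2 - 10*A^-2 - 5*A^-6 - A^-10.
  A^8 * (d) = -A^10 - A^6
  A^6 * (5 + 3*d^2) = 3*A^10 + 11*A^6 + 3*A^2
  A^4 * (27*d + d^3) = -A^10 - 30*A^6 - 30*A^2 - A^-2
  A^2 * (18 + 38*d^2) = 38*A^6 + 94*A^2 + 38*A^-2
  A^0 * (41*d + 29*d^3) = -29*A^6 - 128*A^2 - 128*A^-2 - 29*A^-6
  A^-2 * (44*d^2 + 12*d^4) = 12*A^6 + 92*A^2 + 160*A^-2 + 92*A^-6 + 12*A^-10
  A^-4 * (26*d^3 + 2*d^5) = -2*A^6 - 36*A^2 - 98*A^-2 - 98*A^-6 - 36*A^-10 - 2*A^-14
  A^-6 * (8*d^4) = 8*A^2 + 32*A^-2 + 48*A^-6 + 32*A^-10 + 8*A^-14
  A^-8 * (d^5) = -A^2 - 5*A^-2 - 10*A^-6 - 10*A^-10 - 5*A^-14 - A^-18
Summing the groups: <K> = A^10 - A^6 + 2*A^2 - 2*A^-2 + 3*A^-6 - 2*A^-10 + A^-14 - A^-18
Normalise by the writhe: (-A^3)^(-w) = (-A^3)^(-6) = A^-18, so f(A) = A^-18 * <K> = A^-8 - A^-12 + 2*A^-16 - 2*A^-20 + 3*A^-24 - 2*A^-28 + A^-32 - A^-36.
Substitute A = t^(-1/4), i.e. A^e → t^(-e/4): V(t) = -t^9 + t^8 - 2*t^7 + 3*t^6 - 2*t^5 + 2*t^4 - t^3 + t^2

Answer: -t^9 + t^8 - 2*t^7 + 3*t^6 - 2*t^5 + 2*t^4 - t^3 + t^2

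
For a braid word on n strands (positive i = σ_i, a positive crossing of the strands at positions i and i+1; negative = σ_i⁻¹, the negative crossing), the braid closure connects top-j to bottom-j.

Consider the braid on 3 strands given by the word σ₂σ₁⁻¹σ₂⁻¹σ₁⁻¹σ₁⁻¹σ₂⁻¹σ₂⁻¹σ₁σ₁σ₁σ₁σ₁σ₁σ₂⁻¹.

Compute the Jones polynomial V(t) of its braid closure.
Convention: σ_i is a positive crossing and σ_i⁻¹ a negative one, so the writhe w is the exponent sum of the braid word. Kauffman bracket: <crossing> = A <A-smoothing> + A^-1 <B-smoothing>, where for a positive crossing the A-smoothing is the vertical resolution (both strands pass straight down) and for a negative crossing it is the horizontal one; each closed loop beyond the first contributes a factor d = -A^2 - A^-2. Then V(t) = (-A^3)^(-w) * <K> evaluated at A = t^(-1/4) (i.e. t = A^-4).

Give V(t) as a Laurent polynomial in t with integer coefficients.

The presented braid s2 s1^-1 s2^-1 s1^-1 s1^-1 s2^-1 s2^-1 s1 s1 s1 s1 s1 s1 s2^-1 on 3 strands reduces by inverse Markov moves (closure unchanged at each step):
  Deconjugate: the word is γ·β·γ⁻¹ with γ = s2 s1^-1 (prefix) and γ⁻¹ = s1 s2^-1 (suffix); strip both.
Reduced to β = s2^-1 s1^-1 s1^-1 s2^-1 s2^-1 s1 s1 s1 s1 s1 on 3 strands, 10 crossings.
Compute on β:
Braid: s2^-1 s1^-1 s1^-1 s2^-1 s2^-1 s1 s1 s1 s1 s1 on 3 strands, 10 crossings.
Writhe w = (#positive) - (#negative) = 5 - 5 = 0.
State-sum expansion of <K>. There are 2^10 = 1024 states.
Smooth each crossing (0=||, 1=⌣⌢); contribution A^(Σ sign_k(1-2s_k)) * d^(L-1).
Tabulate the states by total A-exponent and number of loops L (A-exp: L × count):
  A^10: L=4 ×1
  A^8: L=3 ×10
  A^6: L=2 ×29, L=4 ×16
  A^4: L=1 ×26, L=3 ×74, L=5 ×20
  A^2: L=2 ×90, L=4 ×105, L=6 ×15
  A^0: L=1 ×15, L=3 ×141, L=5 ×90, L=7 ×6
  A^-2: L=2 ×35, L=4 ×130, L=6 ×44, L=8 ×1
  A^-4: L=3 ×40, L=5 ×69, L=7 ×11
  A^-6: L=4 ×25, L=6 ×19, L=8 ×1
  A^-8: L=5 ×8, L=7 ×2
  A^-10: L=6 ×1
Each group contributes A^e * Σ count * d^(L-1):
Powers of d = -A^2 - A^-2: d^2 = A^4 + 2 + A^-4; d^3 = -A^6 - 3*A^2 - 3*A^-2 - A^-6; d^4 = A^8 + 4*A^4 + 6 + 4*A^-4 + A^-8; d^5 = -A^10 - 5*A^6 - 10*A^2 - 10*A^-2 - 5*A^-6 - A^-10; d^6 = A^12 + 6*A^8 + 15*A^4 + 20 + 15*A^-4 + 6*A^-8 + A^-12; d^7 = -A^14 - 7*A^10 - 21*A^6 - 35*A^2 - 35*A^-2 - 21*A^-6 - 7*A^-10 - A^-14.
  A^10 * (d^3) = -A^16 - 3*A^12 - 3*A^8 - A^4
  A^8 * (10*d^2) = 10*A^12 + 20*A^8 + 10*A^4
  A^6 * (29*d + 16*d^3) = -16*A^12 - 77*A^8 - 77*A^4 - 16
  A^4 * (26 + 74*d^2 + 20*d^4) = 20*A^12 + 154*A^8 + 294*A^4 + 154 + 20*A^-4
  A^2 * (90*d + 105*d^3 + 15*d^5) = -15*A^12 - 180*A^8 - 555*A^4 - 555 - 180*A^-4 - 15*A^-8
  A^0 * (15 + 141*d^2 + 90*d^4 + 6*d^6) = 6*A^12 + 126*A^8 + 591*A^4 + 957 + 591*A^-4 + 126*A^-8 + 6*A^-12
  A^-2 * (35*d + 130*d^3 + 44*d^5 + d^7) = -A^12 - 51*A^8 - 371*A^4 - 900 - 900*A^-4 - 371*A^-8 - 51*A^-12 - A^-16
  A^-4 * (40*d^2 + 69*d^4 + 11*d^6) = 11*A^8 + 135*A^4 + 481 + 714*A^-4 + 481*A^-8 + 135*A^-12 + 11*A^-16
  A^-6 * (25*d^3 + 19*d^5 + d^7) = -A^8 - 26*A^4 - 141 - 300*A^-4 - 300*A^-8 - 141*A^-12 - 26*A^-16 - A^-20
  A^-8 * (8*d^4 + 2*d^6) = 2*A^4 + 20 + 62*A^-4 + 88*A^-8 + 62*A^-12 + 20*A^-16 + 2*A^-20
  A^-10 * (d^5) = -1 - 5*A^-4 - 10*A^-8 - 10*A^-12 - 5*A^-16 - A^-20
Summing the groups: <K> = -A^16 + A^12 - A^8 + 2*A^4 - 1 + 2*A^-4 - A^-8 + A^-12 - A^-16
Normalise by the writhe: (-A^3)^(-w) = (-A^3)^(0) = 1, so f(A) = 1 * <K> = -A^16 + A^12 - A^8 + 2*A^4 - 1 + 2*A^-4 - A^-8 + A^-12 - A^-16.
Substitute A = t^(-1/4), i.e. A^e → t^(-e/4): V(t) = -t^4 + t^3 - t^2 + 2*t - 1 + 2*t^-1 - t^-2 + t^-3 - t^-4

Answer: -t^4 + t^3 - t^2 + 2*t - 1 + 2*t^-1 - t^-2 + t^-3 - t^-4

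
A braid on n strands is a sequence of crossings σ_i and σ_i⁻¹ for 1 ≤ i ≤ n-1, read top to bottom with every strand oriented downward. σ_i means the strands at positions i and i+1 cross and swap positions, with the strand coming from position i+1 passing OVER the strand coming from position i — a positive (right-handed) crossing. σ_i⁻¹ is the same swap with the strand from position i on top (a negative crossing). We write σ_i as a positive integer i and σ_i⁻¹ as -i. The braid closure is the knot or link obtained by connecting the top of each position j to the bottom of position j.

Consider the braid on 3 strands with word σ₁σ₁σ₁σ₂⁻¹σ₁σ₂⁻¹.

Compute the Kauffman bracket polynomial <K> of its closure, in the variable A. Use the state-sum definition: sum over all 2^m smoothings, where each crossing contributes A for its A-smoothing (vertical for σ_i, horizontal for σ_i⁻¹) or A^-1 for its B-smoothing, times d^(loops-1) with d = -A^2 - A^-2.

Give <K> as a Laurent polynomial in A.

Braid: s1 s1 s1 s2^-1 s1 s2^-1 on 3 strands, 6 crossings.
Writhe w = (#positive) - (#negative) = 4 - 2 = 2.
Computing the Kauffman bracket via state sum. There are 2^6 = 64 states.
Smooth each crossing (0=||, 1=⌣⌢); contribution A^(Σ sign_k(1-2s_k)) * d^(L-1).
Tabulate the states by total A-exponent and number of loops L (A-exp: L × count):
  A^6: L=3 ×1
  A^4: L=2 ×6
  A^2: L=1 ×11, L=3 ×4
  A^0: L=2 ×19, L=4 ×1
  A^-2: L=3 ×15
  A^-4: L=4 ×6
  A^-6: L=5 ×1
Each group contributes A^e * Σ count * d^(L-1):
Powers of d = -A^2 - A^-2: d^2 = A^4 + 2 + A^-4; d^3 = -A^6 - 3*A^2 - 3*A^-2 - A^-6; d^4 = A^8 + 4*A^4 + 6 + 4*A^-4 + A^-8.
  A^6 * (d^2) = A^10 + 2*A^6 + A^2
  A^4 * (6*d) = -6*A^6 - 6*A^2
  A^2 * (11 + 4*d^2) = 4*A^6 + 19*A^2 + 4*A^-2
  A^0 * (19*d + d^3) = -A^6 - 22*A^2 - 22*A^-2 - A^-6
  A^-2 * (15*d^2) = 15*A^2 + 30*A^-2 + 15*A^-6
  A^-4 * (6*d^3) = -6*A^2 - 18*A^-2 - 18*A^-6 - 6*A^-10
  A^-6 * (d^4) = A^2 + 4*A^-2 + 6*A^-6 + 4*A^-10 + A^-14
Summing the groups: <K> = A^10 - A^6 + 2*A^2 - 2*A^-2 + 2*A^-6 - 2*A^-10 + A^-14

Answer: A^10 - A^6 + 2*A^2 - 2*A^-2 + 2*A^-6 - 2*A^-10 + A^-14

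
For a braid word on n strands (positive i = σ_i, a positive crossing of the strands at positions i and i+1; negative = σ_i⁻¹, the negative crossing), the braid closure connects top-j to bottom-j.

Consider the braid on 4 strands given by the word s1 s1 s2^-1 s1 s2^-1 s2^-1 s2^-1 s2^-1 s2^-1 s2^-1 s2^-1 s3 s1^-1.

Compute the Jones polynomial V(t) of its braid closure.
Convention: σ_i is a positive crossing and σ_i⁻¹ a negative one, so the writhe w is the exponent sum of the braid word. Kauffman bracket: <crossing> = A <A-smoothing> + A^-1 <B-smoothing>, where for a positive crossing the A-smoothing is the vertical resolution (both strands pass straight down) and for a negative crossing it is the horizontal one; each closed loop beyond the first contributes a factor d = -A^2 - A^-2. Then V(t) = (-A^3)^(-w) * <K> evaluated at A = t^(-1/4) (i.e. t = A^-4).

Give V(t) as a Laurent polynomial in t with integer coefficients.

The presented braid s1 s1 s2^-1 s1 s2^-1 s2^-1 s2^-1 s2^-1 s2^-1 s2^-1 s2^-1 s3 s1^-1 on 4 strands reduces by inverse Markov moves (closure unchanged at each step):
  Deconjugate: the word is γ·β·γ⁻¹ with γ = s1 (prefix) and γ⁻¹ = s1^-1 (suffix); strip both.
  Destabilize: the word has the form β·s3 where s3 occurs only as the final letter (β ∈ B_3); drop it and the last strand → 3 strands.
Reduced to β = s1 s2^-1 s1 s2^-1 s2^-1 s2^-1 s2^-1 s2^-1 s2^-1 s2^-1 on 3 strands, 10 crossings.
Compute on β:
Braid: s1 s2^-1 s1 s2^-1 s2^-1 s2^-1 s2^-1 s2^-1 s2^-1 s2^-1 on 3 strands, 10 crossings.
Writhe w = (#positive) - (#negative) = 2 - 8 = -6.
Enumerate smoothing states for the bracket polynomial. There are 2^10 = 1024 states.
For each crossing: s=0 is the vertical smoothing, s=1 horizontal. Crossing k contributes A^(sign_k * (1 - 2*s_k)); loop factor d = -A^2 - A^-2.
Tabulate the states by total A-exponent and number of loops L (A-exp: L × count):
  A^10: L=9 ×1
  A^8: L=8 ×10
  A^6: L=7 ×45
  A^4: L=6 ×119, L=8 ×1
  A^2: L=5 ×203, L=7 ×7
  A^0: L=4 ×231, L=6 ×21
  A^-2: L=3 ×175, L=5 ×35
  A^-4: L=2 ×85, L=4 ×35
  A^-6: L=1 ×23, L=3 ×22
  A^-8: L=2 ×10
  A^-10: L=3 ×1
Each group contributes A^e * Σ count * d^(L-1):
Powers of d = -A^2 - A^-2: d^2 = A^4 + 2 + A^-4; d^3 = -A^6 - 3*A^2 - 3*A^-2 - A^-6; d^4 = A^8 + 4*A^4 + 6 + 4*A^-4 + A^-8; d^5 = -A^10 - 5*A^6 - 10*A^2 - 10*A^-2 - 5*A^-6 - A^-10; d^6 = A^12 + 6*A^8 + 15*A^4 + 20 + 15*A^-4 + 6*A^-8 + A^-12; d^7 = -A^14 - 7*A^10 - 21*A^6 - 35*A^2 - 35*A^-2 - 21*A^-6 - 7*A^-10 - A^-14; d^8 = A^16 + 8*A^12 + 28*A^8 + 56*A^4 + 70 + 56*A^-4 + 28*A^-8 + 8*A^-12 + A^-16.
  A^10 * (d^8) = A^26 + 8*A^22 + 28*A^18 + 56*A^14 + 70*A^10 + 56*A^6 + 28*A^2 + 8*A^-2 + A^-6
  A^8 * (10*d^7) = -10*A^22 - 70*A^18 - 210*A^14 - 350*A^10 - 350*A^6 - 210*A^2 - 70*A^-2 - 10*A^-6
  A^6 * (45*d^6) = 45*A^18 + 270*A^14 + 675*A^10 + 900*A^6 + 675*A^2 + 270*A^-2 + 45*A^-6
  A^4 * (119*d^5 + d^7) = -A^18 - 126*A^14 - 616*A^10 - 1225*A^6 - 1225*A^2 - 616*A^-2 - 126*A^-6 - A^-10
  A^2 * (203*d^4 + 7*d^6) = 7*A^14 + 245*A^10 + 917*A^6 + 1358*A^2 + 917*A^-2 + 245*A^-6 + 7*A^-10
  A^0 * (231*d^3 + 21*d^5) = -21*A^10 - 336*A^6 - 903*A^2 - 903*A^-2 - 336*A^-6 - 21*A^-10
  A^-2 * (175*d^2 + 35*d^4) = 35*A^6 + 315*A^2 + 560*A^-2 + 315*A^-6 + 35*A^-10
  A^-4 * (85*d + 35*d^3) = -35*A^2 - 190*A^-2 - 190*A^-6 - 35*A^-10
  A^-6 * (23 + 22*d^2) = 22*A^-2 + 67*A^-6 + 22*A^-10
  A^-8 * (10*d) = -10*A^-6 - 10*A^-10
  A^-10 * (d^2) = A^-6 + 2*A^-10 + A^-14
Summing the groups: <K> = A^26 - 2*A^22 + 2*A^18 - 3*A^14 + 3*A^10 - 3*A^6 + 3*A^2 - 2*A^-2 + 2*A^-6 - A^-10 + A^-14
Normalise by the writhe: (-A^3)^(-w) = (-A^3)^(6) = A^18, so f(A) = A^18 * <K> = A^44 - 2*A^40 + 2*A^36 - 3*A^32 + 3*A^28 - 3*A^24 + 3*A^20 - 2*A^16 + 2*A^12 - A^8 + A^4.
Substitute A = t^(-1/4), i.e. A^e → t^(-e/4): V(t) = t^-1 - t^-2 + 2*t^-3 - 2*t^-4 + 3*t^-5 - 3*t^-6 + 3*t^-7 - 3*t^-8 + 2*t^-9 - 2*t^-10 + t^-11

Answer: t^-1 - t^-2 + 2*t^-3 - 2*t^-4 + 3*t^-5 - 3*t^-6 + 3*t^-7 - 3*t^-8 + 2*t^-9 - 2*t^-10 + t^-11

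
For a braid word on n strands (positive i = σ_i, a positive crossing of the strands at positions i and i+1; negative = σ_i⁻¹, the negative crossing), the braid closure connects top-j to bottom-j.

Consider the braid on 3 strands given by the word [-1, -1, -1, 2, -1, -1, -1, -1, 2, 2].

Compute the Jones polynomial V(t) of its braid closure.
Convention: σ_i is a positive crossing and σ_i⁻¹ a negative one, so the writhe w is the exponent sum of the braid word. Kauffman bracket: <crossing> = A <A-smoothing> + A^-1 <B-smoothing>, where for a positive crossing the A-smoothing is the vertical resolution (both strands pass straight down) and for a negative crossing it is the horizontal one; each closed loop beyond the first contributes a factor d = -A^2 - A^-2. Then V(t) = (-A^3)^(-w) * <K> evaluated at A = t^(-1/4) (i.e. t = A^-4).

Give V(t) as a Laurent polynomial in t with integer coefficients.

Braid: s1^-1 s1^-1 s1^-1 s2 s1^-1 s1^-1 s1^-1 s1^-1 s2 s2 on 3 strands, 10 crossings.
Writhe w = (#positive) - (#negative) = 3 - 7 = -4.
Computing the Kauffman bracket via state sum. There are 2^10 = 1024 states.
Each crossing splits two ways (0=vertical, 1=horizontal). The state's weight is A^(#A-smoothings - #B-smoothings) * d^(loops - 1).
Tabulate the states by total A-exponent and number of loops L (A-exp: L × count):
  A^10: L=8 ×1
  A^8: L=7 ×10
  A^6: L=6 ×44, L=8 ×1
  A^4: L=5 ×112, L=7 ×8
  A^2: L=4 ×182, L=6 ×28
  A^0: L=3 ×194, L=5 ×58
  A^-2: L=2 ×130, L=4 ×79, L=6 ×1
  A^-4: L=1 ×45, L=3 ×70, L=5 ×5
  A^-6: L=2 ×36, L=4 ×9
  A^-8: L=3 ×10
  A^-10: L=4 ×1
Each group contributes A^e * Σ count * d^(L-1):
Powers of d = -A^2 - A^-2: d^2 = A^4 + 2 + A^-4; d^3 = -A^6 - 3*A^2 - 3*A^-2 - A^-6; d^4 = A^8 + 4*A^4 + 6 + 4*A^-4 + A^-8; d^5 = -A^10 - 5*A^6 - 10*A^2 - 10*A^-2 - 5*A^-6 - A^-10; d^6 = A^12 + 6*A^8 + 15*A^4 + 20 + 15*A^-4 + 6*A^-8 + A^-12; d^7 = -A^14 - 7*A^10 - 21*A^6 - 35*A^2 - 35*A^-2 - 21*A^-6 - 7*A^-10 - A^-14.
  A^10 * (d^7) = -A^24 - 7*A^20 - 21*A^16 - 35*A^12 - 35*A^8 - 21*A^4 - 7 - A^-4
  A^8 * (10*d^6) = 10*A^20 + 60*A^16 + 150*A^12 + 200*A^8 + 150*A^4 + 60 + 10*A^-4
  A^6 * (44*d^5 + d^7) = -A^20 - 51*A^16 - 241*A^12 - 475*A^8 - 475*A^4 - 241 - 51*A^-4 - A^-8
  A^4 * (112*d^4 + 8*d^6) = 8*A^16 + 160*A^12 + 568*A^8 + 832*A^4 + 568 + 160*A^-4 + 8*A^-8
  A^2 * (182*d^3 + 28*d^5) = -28*A^12 - 322*A^8 - 826*A^4 - 826 - 322*A^-4 - 28*A^-8
  A^0 * (194*d^2 + 58*d^4) = 58*A^8 + 426*A^4 + 736 + 426*A^-4 + 58*A^-8
  A^-2 * (130*d + 79*d^3 + d^5) = -A^8 - 84*A^4 - 377 - 377*A^-4 - 84*A^-8 - A^-12
  A^-4 * (45 + 70*d^2 + 5*d^4) = 5*A^4 + 90 + 215*A^-4 + 90*A^-8 + 5*A^-12
  A^-6 * (36*d + 9*d^3) = -9 - 63*A^-4 - 63*A^-8 - 9*A^-12
  A^-8 * (10*d^2) = 10*A^-4 + 20*A^-8 + 10*A^-12
  A^-10 * (d^3) = -A^-4 - 3*A^-8 - 3*A^-12 - A^-16
Summing the groups: <K> = -A^24 + 2*A^20 - 4*A^16 + 6*A^12 - 7*A^8 + 7*A^4 - 6 + 6*A^-4 - 3*A^-8 + 2*A^-12 - A^-16
Normalise by the writhe: (-A^3)^(-w) = (-A^3)^(4) = A^12, so f(A) = A^12 * <K> = -A^36 + 2*A^32 - 4*A^28 + 6*A^24 - 7*A^20 + 7*A^16 - 6*A^12 + 6*A^8 - 3*A^4 + 2 - A^-4.
Substitute A = t^(-1/4), i.e. A^e → t^(-e/4): V(t) = -t + 2 - 3*t^-1 + 6*t^-2 - 6*t^-3 + 7*t^-4 - 7*t^-5 + 6*t^-6 - 4*t^-7 + 2*t^-8 - t^-9

Answer: -t + 2 - 3*t^-1 + 6*t^-2 - 6*t^-3 + 7*t^-4 - 7*t^-5 + 6*t^-6 - 4*t^-7 + 2*t^-8 - t^-9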